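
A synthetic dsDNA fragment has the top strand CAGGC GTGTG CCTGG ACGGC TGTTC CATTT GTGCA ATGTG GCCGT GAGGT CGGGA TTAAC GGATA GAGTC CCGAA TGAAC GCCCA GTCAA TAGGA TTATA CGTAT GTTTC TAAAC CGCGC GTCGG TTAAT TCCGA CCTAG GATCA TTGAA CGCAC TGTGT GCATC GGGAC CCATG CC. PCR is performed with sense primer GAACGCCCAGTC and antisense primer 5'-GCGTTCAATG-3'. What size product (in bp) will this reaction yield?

Forward primer GAACGCCCAGTC is found on the top strand at positions 77–88.
Reverse complement of the reverse primer: CATTGAACGC. This occurs on the top strand at positions 144–153.
The product runs from position 77 to position 153, so its length is 153 − 77 + 1 = 77 bp.

77 bp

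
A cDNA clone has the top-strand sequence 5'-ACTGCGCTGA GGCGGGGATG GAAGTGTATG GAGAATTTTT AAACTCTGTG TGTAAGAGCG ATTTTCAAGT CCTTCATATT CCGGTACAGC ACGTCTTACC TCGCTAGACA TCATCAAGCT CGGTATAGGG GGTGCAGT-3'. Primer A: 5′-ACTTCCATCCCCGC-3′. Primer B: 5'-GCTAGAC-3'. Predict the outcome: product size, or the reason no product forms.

Primer A (ACTTCCATCCCCGC) has reverse complement GCGGGGATGGAAGT, which matches the top strand at positions 12–25; primer A anneals to the top strand there with its 3' end pointing upstream toward position 12.
Primer B (GCTAGAC) matches the top strand directly at positions 103–109; it anneals to the bottom strand with its 3' end pointing downstream toward position 109.
The 3' ends diverge (primer A extends toward position 1, primer B toward position 138), so the primers never converge on a shared product.

No product — the primers' 3' ends point away from each other.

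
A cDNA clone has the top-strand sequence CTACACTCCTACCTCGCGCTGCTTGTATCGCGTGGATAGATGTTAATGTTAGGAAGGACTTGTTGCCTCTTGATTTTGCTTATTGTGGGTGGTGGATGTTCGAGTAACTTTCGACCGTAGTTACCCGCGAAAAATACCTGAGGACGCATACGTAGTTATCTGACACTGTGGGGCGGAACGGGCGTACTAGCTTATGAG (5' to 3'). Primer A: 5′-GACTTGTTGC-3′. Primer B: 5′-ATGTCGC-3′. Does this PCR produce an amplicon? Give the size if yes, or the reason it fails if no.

Primer B (ATGTCGC) does not match the top strand, and its reverse complement GCGACAT does not match either.
With no annealing site for primer B, no amplification occurs.

No product — primer B has no binding site in the template.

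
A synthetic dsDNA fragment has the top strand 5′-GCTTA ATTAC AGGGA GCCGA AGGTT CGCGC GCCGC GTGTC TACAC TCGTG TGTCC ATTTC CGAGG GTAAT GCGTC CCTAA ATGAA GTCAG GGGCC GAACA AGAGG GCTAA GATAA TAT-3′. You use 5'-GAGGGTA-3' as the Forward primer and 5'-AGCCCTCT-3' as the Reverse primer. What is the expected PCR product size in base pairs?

47 bp

The forward primer matches the template at positions 62–68.
The reverse primer's reverse complement is AGAGGGCT, which matches the template at positions 101–108.
Amplicon spans positions 62–108: 47 bp.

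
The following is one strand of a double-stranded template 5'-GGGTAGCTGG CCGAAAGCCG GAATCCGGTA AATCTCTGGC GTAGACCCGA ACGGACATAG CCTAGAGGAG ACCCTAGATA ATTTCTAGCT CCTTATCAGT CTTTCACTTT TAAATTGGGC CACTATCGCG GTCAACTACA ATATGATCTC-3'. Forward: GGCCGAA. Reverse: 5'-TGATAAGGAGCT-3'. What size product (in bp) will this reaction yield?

Forward primer GGCCGAA is found on the top strand at positions 9–15.
The reverse primer's reverse complement is AGCTCCTTATCA, which matches the template at positions 87–98.
Amplicon spans positions 9–98: 90 bp.

90 bp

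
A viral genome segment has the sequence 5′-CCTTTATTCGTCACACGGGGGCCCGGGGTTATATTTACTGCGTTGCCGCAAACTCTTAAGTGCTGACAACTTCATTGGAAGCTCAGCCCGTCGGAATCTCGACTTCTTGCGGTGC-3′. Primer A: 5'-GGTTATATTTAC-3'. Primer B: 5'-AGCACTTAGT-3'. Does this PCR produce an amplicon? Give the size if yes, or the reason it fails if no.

No product — primer B has no binding site in the template.

Primer B (AGCACTTAGT) does not match the top strand, and its reverse complement ACTAAGTGCT does not match either.
With no annealing site for primer B, no amplification occurs.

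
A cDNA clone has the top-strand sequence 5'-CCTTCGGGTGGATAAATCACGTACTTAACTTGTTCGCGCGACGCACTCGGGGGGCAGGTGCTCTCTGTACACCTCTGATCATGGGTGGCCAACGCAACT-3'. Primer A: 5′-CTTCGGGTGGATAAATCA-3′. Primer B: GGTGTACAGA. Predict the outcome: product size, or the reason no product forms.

Yes — a 72 bp product.

Primer A (CTTCGGGTGGATAAATCA) matches the top strand at positions 2–19; it acts as a forward primer.
Primer B's reverse complement is TCTGTACACC, matching the top strand at positions 64–73; it acts as a reverse primer.
The 3' ends face each other across positions 2–73, giving a 72 bp product.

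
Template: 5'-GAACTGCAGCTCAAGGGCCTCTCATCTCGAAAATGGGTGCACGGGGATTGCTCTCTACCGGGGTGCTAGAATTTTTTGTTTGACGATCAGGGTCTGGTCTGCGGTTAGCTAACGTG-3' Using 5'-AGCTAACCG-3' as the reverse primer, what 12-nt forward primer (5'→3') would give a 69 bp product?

5'-CGGGGATTGCTC-3'

The reverse primer's reverse complement CGGTTAGCT matches the template at positions 102–110, so the product ends at position 110.
A 69 bp product then starts at position 110 − 69 + 1 = 42.
The forward primer is identical to the top strand there: CGGGGATTGCTC.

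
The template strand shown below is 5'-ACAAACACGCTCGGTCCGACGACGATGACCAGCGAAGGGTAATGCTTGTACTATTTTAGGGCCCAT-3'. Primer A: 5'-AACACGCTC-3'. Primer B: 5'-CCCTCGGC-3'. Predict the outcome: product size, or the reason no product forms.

Primer B (CCCTCGGC) does not match the top strand, and its reverse complement GCCGAGGG does not match either.
With no annealing site for primer B, no amplification occurs.

No product — primer B has no binding site in the template.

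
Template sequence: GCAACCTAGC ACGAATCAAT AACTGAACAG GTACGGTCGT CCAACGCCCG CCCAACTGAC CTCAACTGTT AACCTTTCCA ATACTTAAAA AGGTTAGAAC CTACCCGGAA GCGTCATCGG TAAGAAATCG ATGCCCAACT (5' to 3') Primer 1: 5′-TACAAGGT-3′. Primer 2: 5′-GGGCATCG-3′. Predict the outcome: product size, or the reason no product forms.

Primer 1 (TACAAGGT) does not match the top strand, and its reverse complement ACCTTGTA does not match either.
With no annealing site for primer 1, no amplification occurs.

No product — primer 1 has no binding site in the template.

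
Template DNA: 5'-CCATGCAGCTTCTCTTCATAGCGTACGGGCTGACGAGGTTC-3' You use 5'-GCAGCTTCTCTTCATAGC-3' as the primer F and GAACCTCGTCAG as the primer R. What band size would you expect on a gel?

Forward primer GCAGCTTCTCTTCATAGC is found on the top strand at positions 5–22.
The reverse primer's reverse complement is CTGACGAGGTTC, which matches the template at positions 30–41.
Product length = (reverse-primer end) − (forward-primer start) + 1 = 41 − 5 + 1 = 37 bp.

37 bp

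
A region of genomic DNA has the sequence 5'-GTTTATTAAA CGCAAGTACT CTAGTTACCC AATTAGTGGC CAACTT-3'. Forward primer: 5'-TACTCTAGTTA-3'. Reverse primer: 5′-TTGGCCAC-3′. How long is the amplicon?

27 bp

Forward primer TACTCTAGTTA is found on the top strand at positions 17–27.
Taking the reverse complement of TTGGCCAC gives GTGGCCAA, found at positions 36–43 on the template; the primer anneals here to the top strand with its 3' end pointing upstream.
Amplicon spans positions 17–43: 27 bp.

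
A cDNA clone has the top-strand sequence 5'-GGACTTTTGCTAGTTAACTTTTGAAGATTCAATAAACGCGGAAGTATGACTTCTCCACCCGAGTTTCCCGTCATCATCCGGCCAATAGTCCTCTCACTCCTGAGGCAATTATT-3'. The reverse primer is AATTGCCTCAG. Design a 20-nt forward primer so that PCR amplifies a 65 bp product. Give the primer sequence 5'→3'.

5'-ATGACTTCTCCACCCGAGTT-3'

The reverse primer's reverse complement CTGAGGCAATT matches the template at positions 100–110, so the product ends at position 110.
A 65 bp product then starts at position 110 − 65 + 1 = 46.
The forward primer is identical to the top strand there: ATGACTTCTCCACCCGAGTT.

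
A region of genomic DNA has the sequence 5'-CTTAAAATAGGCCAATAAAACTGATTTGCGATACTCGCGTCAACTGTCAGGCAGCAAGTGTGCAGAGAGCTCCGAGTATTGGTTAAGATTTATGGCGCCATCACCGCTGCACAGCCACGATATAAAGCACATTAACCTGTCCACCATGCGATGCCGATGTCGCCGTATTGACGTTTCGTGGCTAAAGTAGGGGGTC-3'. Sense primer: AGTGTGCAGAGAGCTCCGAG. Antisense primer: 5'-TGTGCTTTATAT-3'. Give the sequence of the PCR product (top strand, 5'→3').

The forward primer matches the template at positions 57–76.
Taking the reverse complement of TGTGCTTTATAT gives ATATAAAGCACA, found at positions 120–131 on the template; the primer anneals here to the top strand with its 3' end pointing upstream.
The product is the template from position 57 through 131 (75 bp).

5'-AGTGTGCAGAGAGCTCCGAGTATTGGTTAAGATTTATGGCGCCATCACCGCTGCACAGCCACGATATAAAGCACA-3'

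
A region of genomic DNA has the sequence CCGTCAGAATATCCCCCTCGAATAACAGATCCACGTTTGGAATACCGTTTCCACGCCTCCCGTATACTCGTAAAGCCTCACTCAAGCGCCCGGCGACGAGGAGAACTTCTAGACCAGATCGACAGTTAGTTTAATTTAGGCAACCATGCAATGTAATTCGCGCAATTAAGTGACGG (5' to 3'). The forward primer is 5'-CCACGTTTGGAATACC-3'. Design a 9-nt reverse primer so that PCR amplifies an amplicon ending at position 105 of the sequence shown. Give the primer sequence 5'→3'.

5'-TTCTCCTCG-3'

The forward primer binds at positions 31–46; the product's 3' end on the top strand is position 105.
The reverse primer anneals to the top strand over positions 97–105, i.e. to CGAGGAGAA.
Its sequence written 5'→3' is the reverse complement: TTCTCCTCG.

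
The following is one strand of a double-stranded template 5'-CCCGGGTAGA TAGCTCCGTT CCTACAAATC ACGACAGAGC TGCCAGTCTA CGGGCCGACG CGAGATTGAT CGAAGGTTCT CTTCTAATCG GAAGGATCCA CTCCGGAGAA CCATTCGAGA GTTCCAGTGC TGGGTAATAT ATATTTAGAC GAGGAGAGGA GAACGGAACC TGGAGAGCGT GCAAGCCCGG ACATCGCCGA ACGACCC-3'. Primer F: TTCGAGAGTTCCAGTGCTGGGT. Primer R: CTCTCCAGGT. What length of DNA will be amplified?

64 bp

Forward primer TTCGAGAGTTCCAGTGCTGGGT is found on the top strand at positions 114–135.
The reverse primer's reverse complement is ACCTGGAGAG, which matches the template at positions 168–177.
Product length = (reverse-primer end) − (forward-primer start) + 1 = 177 − 114 + 1 = 64 bp.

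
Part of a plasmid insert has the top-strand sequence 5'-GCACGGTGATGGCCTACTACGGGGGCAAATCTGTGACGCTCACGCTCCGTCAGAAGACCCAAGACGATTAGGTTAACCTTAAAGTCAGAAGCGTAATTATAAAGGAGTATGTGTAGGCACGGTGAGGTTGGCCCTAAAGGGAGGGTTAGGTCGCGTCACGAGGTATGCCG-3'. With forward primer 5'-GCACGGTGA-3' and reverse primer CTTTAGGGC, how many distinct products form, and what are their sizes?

The forward primer GCACGGTGA matches the top strand at positions 1–9, 117–125.
The reverse primer's reverse complement is GCCCTAAAG, matching at positions 131–139.
Each forward site pairs with the reverse site to give a product ending at position 139: sizes 139, 23 bp.

Two products: 139 bp, 23 bp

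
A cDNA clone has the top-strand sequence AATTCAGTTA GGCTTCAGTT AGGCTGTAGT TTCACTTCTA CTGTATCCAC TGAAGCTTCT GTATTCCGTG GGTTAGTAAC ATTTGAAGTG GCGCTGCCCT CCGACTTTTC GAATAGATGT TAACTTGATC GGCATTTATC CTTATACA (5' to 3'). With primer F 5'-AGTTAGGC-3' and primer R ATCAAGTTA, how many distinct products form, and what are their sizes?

Two products: 124 bp, 113 bp

The forward primer AGTTAGGC matches the top strand at positions 6–13, 17–24.
The reverse primer's reverse complement is TAACTTGAT, matching at positions 121–129.
Each forward site pairs with the reverse site to give a product ending at position 129: sizes 124, 113 bp.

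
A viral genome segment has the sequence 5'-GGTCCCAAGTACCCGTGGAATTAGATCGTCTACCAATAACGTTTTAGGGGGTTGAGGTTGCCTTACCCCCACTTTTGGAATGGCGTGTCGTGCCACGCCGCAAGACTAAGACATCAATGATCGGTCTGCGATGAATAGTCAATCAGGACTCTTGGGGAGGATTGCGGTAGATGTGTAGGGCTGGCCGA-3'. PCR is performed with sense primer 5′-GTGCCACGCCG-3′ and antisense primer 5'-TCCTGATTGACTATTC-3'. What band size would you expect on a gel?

59 bp

The forward primer matches the template at positions 90–100.
Taking the reverse complement of TCCTGATTGACTATTC gives GAATAGTCAATCAGGA, found at positions 133–148 on the template; the primer anneals here to the top strand with its 3' end pointing upstream.
Product length = (reverse-primer end) − (forward-primer start) + 1 = 148 − 90 + 1 = 59 bp.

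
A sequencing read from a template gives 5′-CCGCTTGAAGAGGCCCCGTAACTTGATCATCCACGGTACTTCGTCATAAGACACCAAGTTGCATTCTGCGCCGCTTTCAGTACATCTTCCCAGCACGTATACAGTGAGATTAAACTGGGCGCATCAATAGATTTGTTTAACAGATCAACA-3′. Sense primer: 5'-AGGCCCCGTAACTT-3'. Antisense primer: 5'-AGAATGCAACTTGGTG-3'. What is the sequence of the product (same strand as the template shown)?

5'-AGGCCCCGTAACTTGATCATCCACGGTACTTCGTCATAAGACACCAAGTTGCATTCT-3'

Scanning the template, AGGCCCCGTAACTT occurs at positions 11–24; this primer anneals to the bottom strand there with its 3' end pointing downstream.
The reverse primer's reverse complement is CACCAAGTTGCATTCT, which matches the template at positions 52–67.
The product is the template from position 11 through 67 (57 bp).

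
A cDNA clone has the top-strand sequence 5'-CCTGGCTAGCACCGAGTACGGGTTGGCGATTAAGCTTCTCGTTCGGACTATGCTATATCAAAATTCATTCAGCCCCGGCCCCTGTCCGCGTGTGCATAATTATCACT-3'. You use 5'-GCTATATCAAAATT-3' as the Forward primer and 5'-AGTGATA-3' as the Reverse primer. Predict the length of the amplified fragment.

Scanning the template, GCTATATCAAAATT occurs at positions 52–65; this primer anneals to the bottom strand there with its 3' end pointing downstream.
Reverse complement of the reverse primer: TATCACT. This occurs on the top strand at positions 101–107.
The product runs from position 52 to position 107, so its length is 107 − 52 + 1 = 56 bp.

56 bp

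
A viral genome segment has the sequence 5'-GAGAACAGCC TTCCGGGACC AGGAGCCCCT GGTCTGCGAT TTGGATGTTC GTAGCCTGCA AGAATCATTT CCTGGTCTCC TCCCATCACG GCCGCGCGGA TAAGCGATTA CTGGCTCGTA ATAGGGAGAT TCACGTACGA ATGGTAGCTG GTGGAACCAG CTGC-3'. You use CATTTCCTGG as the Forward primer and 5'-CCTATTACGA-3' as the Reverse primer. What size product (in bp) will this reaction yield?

Scanning the template, CATTTCCTGG occurs at positions 66–75; this primer anneals to the bottom strand there with its 3' end pointing downstream.
The reverse primer's reverse complement is TCGTAATAGG, which matches the template at positions 116–125.
Product length = (reverse-primer end) − (forward-primer start) + 1 = 125 − 66 + 1 = 60 bp.

60 bp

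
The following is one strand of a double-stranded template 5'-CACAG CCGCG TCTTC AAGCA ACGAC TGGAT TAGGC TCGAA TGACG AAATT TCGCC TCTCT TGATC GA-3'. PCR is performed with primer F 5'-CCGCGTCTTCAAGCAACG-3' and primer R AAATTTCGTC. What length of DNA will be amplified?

Forward primer CCGCGTCTTCAAGCAACG is found on the top strand at positions 6–23.
The reverse primer's reverse complement is GACGAAATTT, which matches the template at positions 42–51.
The product runs from position 6 to position 51, so its length is 51 − 6 + 1 = 46 bp.

46 bp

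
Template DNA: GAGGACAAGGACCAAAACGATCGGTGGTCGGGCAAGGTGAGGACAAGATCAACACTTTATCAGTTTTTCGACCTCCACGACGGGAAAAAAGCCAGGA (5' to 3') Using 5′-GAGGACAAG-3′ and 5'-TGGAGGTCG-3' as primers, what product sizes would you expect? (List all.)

The forward primer GAGGACAAG matches the top strand at positions 1–9, 39–47.
The reverse primer's reverse complement is CGACCTCCA, matching at positions 69–77.
Each forward site pairs with the reverse site to give a product ending at position 77: sizes 77, 39 bp.

77 bp, 39 bp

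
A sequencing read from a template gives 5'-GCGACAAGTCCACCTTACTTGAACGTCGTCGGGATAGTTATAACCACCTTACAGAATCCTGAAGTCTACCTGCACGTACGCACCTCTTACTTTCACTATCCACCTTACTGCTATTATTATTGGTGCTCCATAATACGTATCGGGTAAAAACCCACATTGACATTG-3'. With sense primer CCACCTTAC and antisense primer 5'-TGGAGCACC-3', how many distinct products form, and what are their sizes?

The forward primer CCACCTTAC matches the top strand at positions 10–18, 44–52, 100–108.
The reverse primer's reverse complement is GGTGCTCCA, matching at positions 122–130.
Each forward site pairs with the reverse site to give a product ending at position 130: sizes 121, 87, 31 bp.

Three products: 121 bp, 87 bp, 31 bp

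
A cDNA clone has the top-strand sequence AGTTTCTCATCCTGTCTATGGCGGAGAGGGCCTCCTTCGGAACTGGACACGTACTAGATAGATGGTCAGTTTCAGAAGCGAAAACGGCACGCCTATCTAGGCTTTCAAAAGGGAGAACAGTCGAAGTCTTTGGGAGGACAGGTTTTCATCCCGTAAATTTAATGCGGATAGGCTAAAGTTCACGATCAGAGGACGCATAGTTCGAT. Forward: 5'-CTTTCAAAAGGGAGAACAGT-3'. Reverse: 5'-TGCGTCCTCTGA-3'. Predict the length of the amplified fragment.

The forward primer matches the template at positions 102–121.
Taking the reverse complement of TGCGTCCTCTGA gives TCAGAGGACGCA, found at positions 186–197 on the template; the primer anneals here to the top strand with its 3' end pointing upstream.
Amplicon spans positions 102–197: 96 bp.

96 bp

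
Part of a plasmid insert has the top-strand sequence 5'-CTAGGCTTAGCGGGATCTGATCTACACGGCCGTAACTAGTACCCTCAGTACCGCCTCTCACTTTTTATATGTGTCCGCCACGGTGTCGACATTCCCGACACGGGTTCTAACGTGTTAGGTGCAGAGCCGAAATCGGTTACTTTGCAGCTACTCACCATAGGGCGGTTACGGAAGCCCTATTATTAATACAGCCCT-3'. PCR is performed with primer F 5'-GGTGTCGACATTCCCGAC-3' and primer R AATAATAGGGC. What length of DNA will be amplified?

103 bp

Scanning the template, GGTGTCGACATTCCCGAC occurs at positions 82–99; this primer anneals to the bottom strand there with its 3' end pointing downstream.
Taking the reverse complement of AATAATAGGGC gives GCCCTATTATT, found at positions 174–184 on the template; the primer anneals here to the top strand with its 3' end pointing upstream.
Product length = (reverse-primer end) − (forward-primer start) + 1 = 184 − 82 + 1 = 103 bp.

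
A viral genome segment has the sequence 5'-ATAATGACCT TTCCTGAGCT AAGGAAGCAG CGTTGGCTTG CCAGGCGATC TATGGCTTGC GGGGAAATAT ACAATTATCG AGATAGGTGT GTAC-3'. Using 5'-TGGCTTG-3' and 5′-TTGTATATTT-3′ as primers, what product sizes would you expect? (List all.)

41 bp, 22 bp

The forward primer TGGCTTG matches the top strand at positions 34–40, 53–59.
The reverse primer's reverse complement is AAATATACAA, matching at positions 65–74.
Each forward site pairs with the reverse site to give a product ending at position 74: sizes 41, 22 bp.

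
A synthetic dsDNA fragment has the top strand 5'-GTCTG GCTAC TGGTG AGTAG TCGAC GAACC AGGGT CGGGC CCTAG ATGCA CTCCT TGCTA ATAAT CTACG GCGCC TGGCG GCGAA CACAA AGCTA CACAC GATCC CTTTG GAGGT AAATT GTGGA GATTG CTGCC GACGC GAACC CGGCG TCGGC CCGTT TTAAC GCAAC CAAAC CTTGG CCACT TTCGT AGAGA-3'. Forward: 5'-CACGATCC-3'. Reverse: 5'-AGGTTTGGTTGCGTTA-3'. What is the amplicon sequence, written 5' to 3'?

5'-CACGATCCCTTTGGAGGTAAATTGTGGAGATTGCTGCCGACGCGAACCCGGCGTCGGCCCGTTTTAACGCAACCAAACCT-3'

Scanning the template, CACGATCC occurs at positions 98–105; this primer anneals to the bottom strand there with its 3' end pointing downstream.
Taking the reverse complement of AGGTTTGGTTGCGTTA gives TAACGCAACCAAACCT, found at positions 162–177 on the template; the primer anneals here to the top strand with its 3' end pointing upstream.
The product is the template from position 98 through 177 (80 bp).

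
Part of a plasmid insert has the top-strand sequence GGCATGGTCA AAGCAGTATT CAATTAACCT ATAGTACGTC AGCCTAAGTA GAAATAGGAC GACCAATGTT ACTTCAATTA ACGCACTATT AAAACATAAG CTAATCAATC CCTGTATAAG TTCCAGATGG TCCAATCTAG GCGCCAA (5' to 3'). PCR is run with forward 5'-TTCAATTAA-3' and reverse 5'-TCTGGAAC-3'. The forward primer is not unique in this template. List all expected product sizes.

The forward primer TTCAATTAA matches the top strand at positions 19–27, 73–81.
The reverse primer's reverse complement is GTTCCAGA, matching at positions 120–127.
Each forward site pairs with the reverse site to give a product ending at position 127: sizes 109, 55 bp.

109 bp, 55 bp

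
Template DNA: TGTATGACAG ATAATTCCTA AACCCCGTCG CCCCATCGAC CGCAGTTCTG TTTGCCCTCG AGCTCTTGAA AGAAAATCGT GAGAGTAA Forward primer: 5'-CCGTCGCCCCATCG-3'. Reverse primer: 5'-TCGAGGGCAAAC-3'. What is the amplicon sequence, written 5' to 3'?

The forward primer matches the template at positions 25–38.
The reverse primer's reverse complement is GTTTGCCCTCGA, which matches the template at positions 50–61.
The product is the template from position 25 through 61 (37 bp).

5'-CCGTCGCCCCATCGACCGCAGTTCTGTTTGCCCTCGA-3'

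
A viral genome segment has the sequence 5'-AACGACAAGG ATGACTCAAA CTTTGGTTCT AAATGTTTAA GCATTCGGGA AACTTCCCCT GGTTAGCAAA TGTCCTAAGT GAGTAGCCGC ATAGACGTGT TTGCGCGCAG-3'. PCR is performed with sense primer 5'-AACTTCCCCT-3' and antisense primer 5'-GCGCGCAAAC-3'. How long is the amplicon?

Forward primer AACTTCCCCT is found on the top strand at positions 51–60.
Reverse complement of the reverse primer: GTTTGCGCGC. This occurs on the top strand at positions 99–108.
Product length = (reverse-primer end) − (forward-primer start) + 1 = 108 − 51 + 1 = 58 bp.

58 bp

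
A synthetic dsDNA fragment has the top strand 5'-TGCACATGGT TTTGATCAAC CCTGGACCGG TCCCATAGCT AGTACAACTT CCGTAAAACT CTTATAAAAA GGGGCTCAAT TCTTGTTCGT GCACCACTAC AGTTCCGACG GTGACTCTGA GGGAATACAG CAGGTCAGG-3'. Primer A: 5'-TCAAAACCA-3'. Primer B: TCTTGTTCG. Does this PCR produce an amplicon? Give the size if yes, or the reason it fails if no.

Primer A (TCAAAACCA) has reverse complement TGGTTTTGA, which matches the top strand at positions 7–15; primer A anneals to the top strand there with its 3' end pointing upstream toward position 7.
Primer B (TCTTGTTCG) matches the top strand directly at positions 81–89; it anneals to the bottom strand with its 3' end pointing downstream toward position 89.
The 3' ends diverge (primer A extends toward position 1, primer B toward position 139), so the primers never converge on a shared product.

No product — the primers' 3' ends point away from each other.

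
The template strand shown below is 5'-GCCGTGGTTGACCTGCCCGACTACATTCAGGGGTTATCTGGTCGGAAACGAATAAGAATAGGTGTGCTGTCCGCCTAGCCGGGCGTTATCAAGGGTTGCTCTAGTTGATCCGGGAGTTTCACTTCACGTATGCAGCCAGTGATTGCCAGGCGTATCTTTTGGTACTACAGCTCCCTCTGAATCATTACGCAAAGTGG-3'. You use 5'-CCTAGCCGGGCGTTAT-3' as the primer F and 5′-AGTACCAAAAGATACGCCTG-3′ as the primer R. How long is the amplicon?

93 bp

Forward primer CCTAGCCGGGCGTTAT is found on the top strand at positions 74–89.
Taking the reverse complement of AGTACCAAAAGATACGCCTG gives CAGGCGTATCTTTTGGTACT, found at positions 147–166 on the template; the primer anneals here to the top strand with its 3' end pointing upstream.
Product length = (reverse-primer end) − (forward-primer start) + 1 = 166 − 74 + 1 = 93 bp.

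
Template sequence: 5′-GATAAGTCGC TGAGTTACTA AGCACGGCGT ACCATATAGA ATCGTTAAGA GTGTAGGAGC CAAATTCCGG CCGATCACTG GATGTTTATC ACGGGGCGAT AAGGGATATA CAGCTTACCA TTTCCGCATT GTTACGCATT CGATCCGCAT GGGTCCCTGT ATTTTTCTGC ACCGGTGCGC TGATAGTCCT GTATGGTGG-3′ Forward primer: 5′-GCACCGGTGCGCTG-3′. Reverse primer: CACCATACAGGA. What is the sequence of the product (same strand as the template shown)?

Scanning the template, GCACCGGTGCGCTG occurs at positions 169–182; this primer anneals to the bottom strand there with its 3' end pointing downstream.
Reverse complement of the reverse primer: TCCTGTATGGTG. This occurs on the top strand at positions 187–198.
The product is the template from position 169 through 198 (30 bp).

5'-GCACCGGTGCGCTGATAGTCCTGTATGGTG-3'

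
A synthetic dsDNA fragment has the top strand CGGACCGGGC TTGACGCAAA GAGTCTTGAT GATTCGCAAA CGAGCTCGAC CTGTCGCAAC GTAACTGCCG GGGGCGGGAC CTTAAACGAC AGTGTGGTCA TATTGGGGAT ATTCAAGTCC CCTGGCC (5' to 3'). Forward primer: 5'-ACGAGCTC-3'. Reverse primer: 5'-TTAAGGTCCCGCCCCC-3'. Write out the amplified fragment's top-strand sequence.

5'-ACGAGCTCGACCTGTCGCAACGTAACTGCCGGGGGCGGGACCTTAA-3'

Forward primer ACGAGCTC is found on the top strand at positions 40–47.
Reverse complement of the reverse primer: GGGGGCGGGACCTTAA. This occurs on the top strand at positions 70–85.
The product is the template from position 40 through 85 (46 bp).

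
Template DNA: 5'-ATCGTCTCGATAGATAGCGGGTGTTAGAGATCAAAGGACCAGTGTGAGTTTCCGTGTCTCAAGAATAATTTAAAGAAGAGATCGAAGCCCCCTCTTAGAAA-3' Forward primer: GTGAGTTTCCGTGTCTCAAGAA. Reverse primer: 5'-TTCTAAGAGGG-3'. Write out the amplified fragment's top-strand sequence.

5'-GTGAGTTTCCGTGTCTCAAGAATAATTTAAAGAAGAGATCGAAGCCCCCTCTTAGAA-3'

Forward primer GTGAGTTTCCGTGTCTCAAGAA is found on the top strand at positions 44–65.
The reverse primer's reverse complement is CCCTCTTAGAA, which matches the template at positions 90–100.
The product is the template from position 44 through 100 (57 bp).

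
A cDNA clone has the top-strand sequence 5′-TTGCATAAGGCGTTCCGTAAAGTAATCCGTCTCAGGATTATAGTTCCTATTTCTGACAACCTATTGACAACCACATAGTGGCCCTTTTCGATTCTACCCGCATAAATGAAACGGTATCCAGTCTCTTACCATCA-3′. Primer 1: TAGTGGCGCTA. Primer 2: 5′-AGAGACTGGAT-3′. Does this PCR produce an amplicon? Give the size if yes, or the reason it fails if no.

Primer 1 (TAGTGGCGCTA) does not match the top strand, and its reverse complement TAGCGCCACTA does not match either.
With no annealing site for primer 1, no amplification occurs.

No product — primer 1 has no binding site in the template.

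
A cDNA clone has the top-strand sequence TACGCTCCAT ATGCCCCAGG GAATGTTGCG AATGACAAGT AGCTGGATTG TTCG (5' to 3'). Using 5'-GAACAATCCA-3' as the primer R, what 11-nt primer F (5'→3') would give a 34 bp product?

5'-GGAATGTTGCG-3'

The reverse primer's reverse complement TGGATTGTTC matches the template at positions 44–53, so the product ends at position 53.
A 34 bp product then starts at position 53 − 34 + 1 = 20.
The forward primer is identical to the top strand there: GGAATGTTGCG.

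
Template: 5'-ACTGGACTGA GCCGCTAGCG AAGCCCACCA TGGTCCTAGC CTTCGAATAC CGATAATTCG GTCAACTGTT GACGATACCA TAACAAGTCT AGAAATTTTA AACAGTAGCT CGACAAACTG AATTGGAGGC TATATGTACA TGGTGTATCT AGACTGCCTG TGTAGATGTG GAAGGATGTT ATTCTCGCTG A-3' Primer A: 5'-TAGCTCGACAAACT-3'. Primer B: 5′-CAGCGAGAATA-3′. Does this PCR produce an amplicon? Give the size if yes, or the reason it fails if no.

Yes — an 85 bp product.

Primer A (TAGCTCGACAAACT) matches the top strand at positions 106–119; it acts as a forward primer.
Primer B's reverse complement is TATTCTCGCTG, matching the top strand at positions 180–190; it acts as a reverse primer.
The 3' ends face each other across positions 106–190, giving an 85 bp product.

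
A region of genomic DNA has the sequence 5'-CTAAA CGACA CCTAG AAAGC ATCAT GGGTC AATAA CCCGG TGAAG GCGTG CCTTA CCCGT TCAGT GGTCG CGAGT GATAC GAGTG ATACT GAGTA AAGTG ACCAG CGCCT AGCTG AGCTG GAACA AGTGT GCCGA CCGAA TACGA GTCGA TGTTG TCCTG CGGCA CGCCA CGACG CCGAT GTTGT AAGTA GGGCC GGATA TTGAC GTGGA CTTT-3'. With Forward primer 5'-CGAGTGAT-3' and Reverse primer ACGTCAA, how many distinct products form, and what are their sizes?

Two products: 137 bp, 128 bp

The forward primer CGAGTGAT matches the top strand at positions 71–78, 80–87.
The reverse primer's reverse complement is TTGACGT, matching at positions 201–207.
Each forward site pairs with the reverse site to give a product ending at position 207: sizes 137, 128 bp.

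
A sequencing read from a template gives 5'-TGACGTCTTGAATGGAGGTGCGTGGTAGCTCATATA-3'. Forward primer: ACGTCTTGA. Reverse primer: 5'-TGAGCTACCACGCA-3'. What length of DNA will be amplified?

The forward primer matches the template at positions 3–11.
Reverse complement of the reverse primer: TGCGTGGTAGCTCA. This occurs on the top strand at positions 19–32.
Product length = (reverse-primer end) − (forward-primer start) + 1 = 32 − 3 + 1 = 30 bp.

30 bp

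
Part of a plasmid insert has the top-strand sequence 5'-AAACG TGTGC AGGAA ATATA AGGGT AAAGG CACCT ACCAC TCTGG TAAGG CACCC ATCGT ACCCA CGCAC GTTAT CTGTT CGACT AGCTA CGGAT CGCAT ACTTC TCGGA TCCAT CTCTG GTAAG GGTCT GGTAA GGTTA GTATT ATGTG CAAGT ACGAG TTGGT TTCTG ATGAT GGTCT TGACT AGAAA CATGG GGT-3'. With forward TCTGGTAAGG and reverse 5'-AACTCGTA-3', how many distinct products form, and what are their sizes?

Three products: 122 bp, 46 bp, 35 bp

The forward primer TCTGGTAAGG matches the top strand at positions 41–50, 117–126, 128–137.
The reverse primer's reverse complement is TACGAGTT, matching at positions 155–162.
Each forward site pairs with the reverse site to give a product ending at position 162: sizes 122, 46, 35 bp.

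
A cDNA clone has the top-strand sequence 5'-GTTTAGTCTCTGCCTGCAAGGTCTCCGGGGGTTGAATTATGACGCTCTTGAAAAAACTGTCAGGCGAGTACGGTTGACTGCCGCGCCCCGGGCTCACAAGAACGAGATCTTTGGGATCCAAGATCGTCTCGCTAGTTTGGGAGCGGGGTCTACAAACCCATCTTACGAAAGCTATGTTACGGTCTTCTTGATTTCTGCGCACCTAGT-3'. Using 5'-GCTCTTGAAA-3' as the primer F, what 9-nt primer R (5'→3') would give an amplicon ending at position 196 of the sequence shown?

5'-AGAAATCAA-3'

The forward primer binds at positions 44–53; the product's 3' end on the top strand is position 196.
The reverse primer anneals to the top strand over positions 188–196, i.e. to TTGATTTCT.
Its sequence written 5'→3' is the reverse complement: AGAAATCAA.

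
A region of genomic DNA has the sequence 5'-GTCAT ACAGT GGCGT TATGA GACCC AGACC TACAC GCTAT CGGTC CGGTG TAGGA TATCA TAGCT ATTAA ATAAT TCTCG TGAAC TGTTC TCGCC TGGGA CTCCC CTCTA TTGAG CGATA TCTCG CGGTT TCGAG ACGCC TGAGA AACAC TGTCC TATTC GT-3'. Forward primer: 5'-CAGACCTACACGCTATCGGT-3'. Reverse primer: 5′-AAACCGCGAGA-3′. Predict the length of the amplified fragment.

107 bp

The forward primer matches the template at positions 25–44.
The reverse primer's reverse complement is TCTCGCGGTTT, which matches the template at positions 121–131.
Product length = (reverse-primer end) − (forward-primer start) + 1 = 131 − 25 + 1 = 107 bp.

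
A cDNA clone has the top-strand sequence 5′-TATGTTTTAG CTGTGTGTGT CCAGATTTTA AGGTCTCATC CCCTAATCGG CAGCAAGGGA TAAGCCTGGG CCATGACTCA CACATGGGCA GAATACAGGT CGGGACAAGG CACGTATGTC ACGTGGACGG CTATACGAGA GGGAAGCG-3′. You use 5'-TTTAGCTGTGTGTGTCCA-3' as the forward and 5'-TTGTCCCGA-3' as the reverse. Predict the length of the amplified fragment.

103 bp

Scanning the template, TTTAGCTGTGTGTGTCCA occurs at positions 6–23; this primer anneals to the bottom strand there with its 3' end pointing downstream.
Reverse complement of the reverse primer: TCGGGACAA. This occurs on the top strand at positions 100–108.
Product length = (reverse-primer end) − (forward-primer start) + 1 = 108 − 6 + 1 = 103 bp.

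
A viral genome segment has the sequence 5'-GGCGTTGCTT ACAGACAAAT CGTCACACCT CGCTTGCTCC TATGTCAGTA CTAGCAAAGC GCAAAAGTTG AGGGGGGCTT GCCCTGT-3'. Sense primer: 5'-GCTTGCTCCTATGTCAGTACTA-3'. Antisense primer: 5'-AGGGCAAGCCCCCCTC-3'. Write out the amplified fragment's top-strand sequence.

Forward primer GCTTGCTCCTATGTCAGTACTA is found on the top strand at positions 32–53.
The reverse primer's reverse complement is GAGGGGGGCTTGCCCT, which matches the template at positions 70–85.
The product is the template from position 32 through 85 (54 bp).

5'-GCTTGCTCCTATGTCAGTACTAGCAAAGCGCAAAAGTTGAGGGGGGCTTGCCCT-3'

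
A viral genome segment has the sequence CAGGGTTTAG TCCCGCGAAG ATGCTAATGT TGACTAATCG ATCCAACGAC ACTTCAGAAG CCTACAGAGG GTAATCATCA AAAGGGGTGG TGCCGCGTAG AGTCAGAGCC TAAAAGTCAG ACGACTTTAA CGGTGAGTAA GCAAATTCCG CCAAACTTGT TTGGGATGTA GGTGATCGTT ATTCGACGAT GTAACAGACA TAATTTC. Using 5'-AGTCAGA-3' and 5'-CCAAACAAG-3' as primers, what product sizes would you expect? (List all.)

The forward primer AGTCAGA matches the top strand at positions 101–107, 115–121.
The reverse primer's reverse complement is CTTGTTTGG, matching at positions 156–164.
Each forward site pairs with the reverse site to give a product ending at position 164: sizes 64, 50 bp.

64 bp, 50 bp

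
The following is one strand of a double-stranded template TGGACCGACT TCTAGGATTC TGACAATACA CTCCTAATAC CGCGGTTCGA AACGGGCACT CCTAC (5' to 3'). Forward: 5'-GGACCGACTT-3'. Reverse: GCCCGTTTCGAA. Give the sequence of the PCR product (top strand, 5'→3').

Scanning the template, GGACCGACTT occurs at positions 2–11; this primer anneals to the bottom strand there with its 3' end pointing downstream.
Reverse complement of the reverse primer: TTCGAAACGGGC. This occurs on the top strand at positions 46–57.
The product is the template from position 2 through 57 (56 bp).

5'-GGACCGACTTCTAGGATTCTGACAATACACTCCTAATACCGCGGTTCGAAACGGGC-3'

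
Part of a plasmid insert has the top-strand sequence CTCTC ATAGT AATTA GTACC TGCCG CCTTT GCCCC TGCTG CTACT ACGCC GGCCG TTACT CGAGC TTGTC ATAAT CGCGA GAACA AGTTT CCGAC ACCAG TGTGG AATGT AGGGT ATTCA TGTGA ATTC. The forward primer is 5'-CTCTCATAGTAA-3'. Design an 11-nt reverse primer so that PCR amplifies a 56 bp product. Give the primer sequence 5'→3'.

5'-ACGGCCGGCGT-3'

The forward primer binds at positions 1–12, so a 56 bp product ends at position 1 + 56 − 1 = 56.
The reverse primer anneals to the top strand over positions 46–56, i.e. to ACGCCGGCCGT.
Its sequence written 5'→3' is the reverse complement: ACGGCCGGCGT.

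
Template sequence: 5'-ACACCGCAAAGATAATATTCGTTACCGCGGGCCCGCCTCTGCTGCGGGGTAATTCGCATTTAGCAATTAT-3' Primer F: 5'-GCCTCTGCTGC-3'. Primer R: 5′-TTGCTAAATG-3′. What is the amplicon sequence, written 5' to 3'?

5'-GCCTCTGCTGCGGGGTAATTCGCATTTAGCAA-3'

The forward primer matches the template at positions 35–45.
The reverse primer's reverse complement is CATTTAGCAA, which matches the template at positions 57–66.
The product is the template from position 35 through 66 (32 bp).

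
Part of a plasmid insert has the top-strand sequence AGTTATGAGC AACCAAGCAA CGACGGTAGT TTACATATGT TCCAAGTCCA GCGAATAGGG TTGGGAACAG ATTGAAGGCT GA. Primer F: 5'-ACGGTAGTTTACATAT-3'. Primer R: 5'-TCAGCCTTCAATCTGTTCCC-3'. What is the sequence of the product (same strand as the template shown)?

Forward primer ACGGTAGTTTACATAT is found on the top strand at positions 23–38.
Taking the reverse complement of TCAGCCTTCAATCTGTTCCC gives GGGAACAGATTGAAGGCTGA, found at positions 63–82 on the template; the primer anneals here to the top strand with its 3' end pointing upstream.
The product is the template from position 23 through 82 (60 bp).

5'-ACGGTAGTTTACATATGTTCCAAGTCCAGCGAATAGGGTTGGGAACAGATTGAAGGCTGA-3'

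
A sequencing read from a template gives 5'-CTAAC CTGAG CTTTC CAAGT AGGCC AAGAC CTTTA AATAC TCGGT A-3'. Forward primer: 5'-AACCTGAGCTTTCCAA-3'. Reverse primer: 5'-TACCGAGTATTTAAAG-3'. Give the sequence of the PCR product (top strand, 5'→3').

Forward primer AACCTGAGCTTTCCAA is found on the top strand at positions 3–18.
The reverse primer's reverse complement is CTTTAAATACTCGGTA, which matches the template at positions 31–46.
The product is the template from position 3 through 46 (44 bp).

5'-AACCTGAGCTTTCCAAGTAGGCCAAGACCTTTAAATACTCGGTA-3'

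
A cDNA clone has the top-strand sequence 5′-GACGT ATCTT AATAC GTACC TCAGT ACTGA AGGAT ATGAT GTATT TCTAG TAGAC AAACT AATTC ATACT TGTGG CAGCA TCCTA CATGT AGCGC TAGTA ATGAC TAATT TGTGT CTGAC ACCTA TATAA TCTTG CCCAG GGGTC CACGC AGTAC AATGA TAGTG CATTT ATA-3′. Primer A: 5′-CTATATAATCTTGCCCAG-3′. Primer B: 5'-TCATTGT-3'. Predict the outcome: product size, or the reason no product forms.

Yes — a 38 bp product.

Primer A (CTATATAATCTTGCCCAG) matches the top strand at positions 123–140; it acts as a forward primer.
Primer B's reverse complement is ACAATGA, matching the top strand at positions 154–160; it acts as a reverse primer.
The 3' ends face each other across positions 123–160, giving a 38 bp product.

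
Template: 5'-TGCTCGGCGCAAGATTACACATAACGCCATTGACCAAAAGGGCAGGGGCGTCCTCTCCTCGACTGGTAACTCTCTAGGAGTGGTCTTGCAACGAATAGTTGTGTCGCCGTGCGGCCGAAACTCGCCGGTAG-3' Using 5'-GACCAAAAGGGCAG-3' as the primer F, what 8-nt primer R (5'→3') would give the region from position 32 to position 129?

5'-ACCGGCGA-3'

The product's 3' end on the top strand is position 129.
The reverse primer anneals to the top strand over positions 122–129, i.e. to TCGCCGGT.
Its sequence written 5'→3' is the reverse complement: ACCGGCGA.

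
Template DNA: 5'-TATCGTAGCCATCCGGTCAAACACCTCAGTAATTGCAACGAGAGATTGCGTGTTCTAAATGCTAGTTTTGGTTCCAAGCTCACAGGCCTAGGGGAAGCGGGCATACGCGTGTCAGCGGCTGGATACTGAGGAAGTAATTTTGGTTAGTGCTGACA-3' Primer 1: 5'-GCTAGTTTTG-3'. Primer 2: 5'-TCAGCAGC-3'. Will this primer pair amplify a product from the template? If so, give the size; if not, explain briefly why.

Primer 2 (TCAGCAGC) does not match the top strand, and its reverse complement GCTGCTGA does not match either.
With no annealing site for primer 2, no amplification occurs.

No product — primer 2 has no binding site in the template.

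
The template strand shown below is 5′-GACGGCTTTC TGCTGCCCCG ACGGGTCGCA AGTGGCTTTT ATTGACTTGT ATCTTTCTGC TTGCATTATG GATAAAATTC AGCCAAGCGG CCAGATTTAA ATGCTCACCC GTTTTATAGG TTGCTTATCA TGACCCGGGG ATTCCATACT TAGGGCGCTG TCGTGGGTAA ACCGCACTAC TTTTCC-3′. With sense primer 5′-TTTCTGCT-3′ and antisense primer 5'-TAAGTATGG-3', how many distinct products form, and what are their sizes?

The forward primer TTTCTGCT matches the top strand at positions 7–14, 54–61.
The reverse primer's reverse complement is CCATACTTA, matching at positions 144–152.
Each forward site pairs with the reverse site to give a product ending at position 152: sizes 146, 99 bp.

Two products: 146 bp, 99 bp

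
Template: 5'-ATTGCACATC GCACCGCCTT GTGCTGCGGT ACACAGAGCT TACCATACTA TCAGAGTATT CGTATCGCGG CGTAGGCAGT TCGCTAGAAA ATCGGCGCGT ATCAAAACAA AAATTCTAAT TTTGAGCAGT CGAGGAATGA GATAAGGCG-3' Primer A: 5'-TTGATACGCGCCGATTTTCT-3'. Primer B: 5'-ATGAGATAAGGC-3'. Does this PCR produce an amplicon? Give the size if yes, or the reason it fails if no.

Primer A (TTGATACGCGCCGATTTTCT) has reverse complement AGAAAATCGGCGCGTATCAA, which matches the top strand at positions 86–105; primer A anneals to the top strand there with its 3' end pointing upstream toward position 86.
Primer B (ATGAGATAAGGC) matches the top strand directly at positions 137–148; it anneals to the bottom strand with its 3' end pointing downstream toward position 148.
The 3' ends diverge (primer A extends toward position 1, primer B toward position 149), so the primers never converge on a shared product.

No product — the primers' 3' ends point away from each other.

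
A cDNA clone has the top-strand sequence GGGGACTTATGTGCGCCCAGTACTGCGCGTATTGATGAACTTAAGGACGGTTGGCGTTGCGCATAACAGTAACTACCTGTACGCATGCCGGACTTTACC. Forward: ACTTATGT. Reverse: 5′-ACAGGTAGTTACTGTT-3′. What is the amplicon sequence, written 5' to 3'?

5'-ACTTATGTGCGCCCAGTACTGCGCGTATTGATGAACTTAAGGACGGTTGGCGTTGCGCATAACAGTAACTACCTGT-3'

Scanning the template, ACTTATGT occurs at positions 5–12; this primer anneals to the bottom strand there with its 3' end pointing downstream.
Taking the reverse complement of ACAGGTAGTTACTGTT gives AACAGTAACTACCTGT, found at positions 65–80 on the template; the primer anneals here to the top strand with its 3' end pointing upstream.
The product is the template from position 5 through 80 (76 bp).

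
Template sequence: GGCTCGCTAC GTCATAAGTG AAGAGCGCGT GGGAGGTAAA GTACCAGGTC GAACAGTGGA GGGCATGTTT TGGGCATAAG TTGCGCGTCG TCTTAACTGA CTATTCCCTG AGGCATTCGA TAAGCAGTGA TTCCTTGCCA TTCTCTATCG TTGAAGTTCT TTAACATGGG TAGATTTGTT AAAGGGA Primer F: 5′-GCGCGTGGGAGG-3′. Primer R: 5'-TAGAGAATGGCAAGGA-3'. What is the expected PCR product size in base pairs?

Scanning the template, GCGCGTGGGAGG occurs at positions 25–36; this primer anneals to the bottom strand there with its 3' end pointing downstream.
The reverse primer's reverse complement is TCCTTGCCATTCTCTA, which matches the template at positions 132–147.
Product length = (reverse-primer end) − (forward-primer start) + 1 = 147 − 25 + 1 = 123 bp.

123 bp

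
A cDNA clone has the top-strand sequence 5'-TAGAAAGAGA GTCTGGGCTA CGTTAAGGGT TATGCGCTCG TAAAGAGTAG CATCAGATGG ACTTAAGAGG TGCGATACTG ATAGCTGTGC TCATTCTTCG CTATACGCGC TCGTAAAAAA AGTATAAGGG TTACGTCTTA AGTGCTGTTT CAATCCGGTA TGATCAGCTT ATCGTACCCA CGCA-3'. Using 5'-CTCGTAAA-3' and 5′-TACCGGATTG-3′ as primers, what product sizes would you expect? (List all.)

The forward primer CTCGTAAA matches the top strand at positions 37–44, 110–117.
The reverse primer's reverse complement is CAATCCGGTA, matching at positions 151–160.
Each forward site pairs with the reverse site to give a product ending at position 160: sizes 124, 51 bp.

124 bp, 51 bp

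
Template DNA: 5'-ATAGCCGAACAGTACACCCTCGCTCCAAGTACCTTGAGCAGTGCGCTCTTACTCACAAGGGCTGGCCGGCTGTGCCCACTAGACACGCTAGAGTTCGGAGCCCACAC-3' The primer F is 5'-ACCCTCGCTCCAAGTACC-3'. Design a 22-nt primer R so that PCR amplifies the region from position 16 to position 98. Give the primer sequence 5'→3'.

5'-CCGAACTCTAGCGTGTCTAGTG-3'

The product's 3' end on the top strand is position 98.
The reverse primer anneals to the top strand over positions 77–98, i.e. to CACTAGACACGCTAGAGTTCGG.
Its sequence written 5'→3' is the reverse complement: CCGAACTCTAGCGTGTCTAGTG.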